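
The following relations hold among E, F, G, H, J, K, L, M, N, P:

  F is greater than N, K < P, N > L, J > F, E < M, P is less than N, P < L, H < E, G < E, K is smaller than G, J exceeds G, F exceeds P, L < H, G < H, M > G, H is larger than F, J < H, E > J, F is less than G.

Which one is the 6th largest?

Piecing the relations together gives one ordering: K < P < L < N < F < G < J < H < E < M.
Counting 6 from the largest end gives F.

F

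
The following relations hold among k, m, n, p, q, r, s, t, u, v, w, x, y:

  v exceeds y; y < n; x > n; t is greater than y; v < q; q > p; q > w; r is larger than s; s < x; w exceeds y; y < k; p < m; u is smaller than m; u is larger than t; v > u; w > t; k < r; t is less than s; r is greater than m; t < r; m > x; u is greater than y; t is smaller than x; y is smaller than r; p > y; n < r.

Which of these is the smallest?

Chaining upward from y: directly above it, t, n, k, u, v, p, w, r; then s, x, m, q.
That covers every other element, and nothing is given below y, so y is the smallest.

y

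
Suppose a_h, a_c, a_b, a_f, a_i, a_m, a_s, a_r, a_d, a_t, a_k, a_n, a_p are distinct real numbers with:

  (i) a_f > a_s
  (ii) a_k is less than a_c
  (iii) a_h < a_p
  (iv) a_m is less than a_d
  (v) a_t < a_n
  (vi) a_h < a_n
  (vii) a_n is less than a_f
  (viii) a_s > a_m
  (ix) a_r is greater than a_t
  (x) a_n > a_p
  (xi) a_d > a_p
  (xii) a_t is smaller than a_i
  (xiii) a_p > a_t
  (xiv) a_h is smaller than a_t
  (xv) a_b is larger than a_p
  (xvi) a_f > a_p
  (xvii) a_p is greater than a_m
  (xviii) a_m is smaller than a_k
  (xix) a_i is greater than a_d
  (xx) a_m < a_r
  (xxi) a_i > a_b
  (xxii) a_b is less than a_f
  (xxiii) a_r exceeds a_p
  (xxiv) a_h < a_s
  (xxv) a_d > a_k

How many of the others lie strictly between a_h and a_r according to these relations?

Chaining upward from a_h reaches: a_t, a_p, a_b, a_s, a_n, a_d, a_i, a_f.
Chaining downward from a_r reaches: a_m, a_t, a_p.
Strictly between a_h and a_r are those in both lists: a_t, a_p — 2 elements.

2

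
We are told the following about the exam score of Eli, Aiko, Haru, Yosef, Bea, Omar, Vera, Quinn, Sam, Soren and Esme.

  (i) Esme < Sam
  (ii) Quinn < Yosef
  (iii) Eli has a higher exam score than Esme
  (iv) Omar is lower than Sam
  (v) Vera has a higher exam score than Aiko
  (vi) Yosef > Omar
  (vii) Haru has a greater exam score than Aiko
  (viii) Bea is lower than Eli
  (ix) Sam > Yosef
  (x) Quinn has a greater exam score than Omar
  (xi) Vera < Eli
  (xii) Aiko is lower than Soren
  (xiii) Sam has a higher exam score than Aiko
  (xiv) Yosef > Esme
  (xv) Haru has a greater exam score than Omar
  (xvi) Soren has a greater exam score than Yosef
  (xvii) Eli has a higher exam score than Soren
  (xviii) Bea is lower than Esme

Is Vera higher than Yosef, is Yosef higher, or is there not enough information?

Following every chain through Vera: above Vera we get Eli; below Vera we get Aiko.
Yosef is not reached, and no chain runs the other way from Yosef to Vera.
So the given relations leave the order of Vera and Yosef undetermined.

undetermined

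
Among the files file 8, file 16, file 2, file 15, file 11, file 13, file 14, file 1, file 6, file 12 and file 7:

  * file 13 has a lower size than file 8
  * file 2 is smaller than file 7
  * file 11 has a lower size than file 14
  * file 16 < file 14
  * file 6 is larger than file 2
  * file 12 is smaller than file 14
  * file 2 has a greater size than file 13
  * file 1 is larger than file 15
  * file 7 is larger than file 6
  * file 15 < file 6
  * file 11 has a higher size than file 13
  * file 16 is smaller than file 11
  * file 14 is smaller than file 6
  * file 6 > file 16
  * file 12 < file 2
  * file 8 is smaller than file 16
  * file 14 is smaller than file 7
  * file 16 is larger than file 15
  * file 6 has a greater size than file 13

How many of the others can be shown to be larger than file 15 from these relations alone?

6

The elements the relations force above file 15 are file 16, file 1, file 11, file 14, file 6, file 7 — no chain reaches any other.
That is 6.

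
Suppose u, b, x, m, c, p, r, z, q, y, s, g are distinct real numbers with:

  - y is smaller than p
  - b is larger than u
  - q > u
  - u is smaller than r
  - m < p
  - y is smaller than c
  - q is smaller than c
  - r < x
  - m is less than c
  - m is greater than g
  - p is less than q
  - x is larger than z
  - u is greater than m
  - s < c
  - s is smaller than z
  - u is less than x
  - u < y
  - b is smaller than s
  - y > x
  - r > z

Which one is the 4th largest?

y

Piecing the relations together gives one ordering: g < m < u < b < s < z < r < x < y < p < q < c.
The 4th largest is y.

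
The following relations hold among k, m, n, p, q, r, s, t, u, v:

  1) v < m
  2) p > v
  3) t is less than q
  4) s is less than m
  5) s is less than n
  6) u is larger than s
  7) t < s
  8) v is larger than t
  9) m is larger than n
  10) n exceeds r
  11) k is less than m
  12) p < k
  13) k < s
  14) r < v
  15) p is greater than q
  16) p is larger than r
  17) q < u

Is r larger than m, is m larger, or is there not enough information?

r < v and v < p give r < p.
With p < k: r < v < p < k.
With k < s: r < v < p < k < s.
With s < n: r < v < p < k < s < n.
Then n < m extends the chain to m.
So m is larger.

m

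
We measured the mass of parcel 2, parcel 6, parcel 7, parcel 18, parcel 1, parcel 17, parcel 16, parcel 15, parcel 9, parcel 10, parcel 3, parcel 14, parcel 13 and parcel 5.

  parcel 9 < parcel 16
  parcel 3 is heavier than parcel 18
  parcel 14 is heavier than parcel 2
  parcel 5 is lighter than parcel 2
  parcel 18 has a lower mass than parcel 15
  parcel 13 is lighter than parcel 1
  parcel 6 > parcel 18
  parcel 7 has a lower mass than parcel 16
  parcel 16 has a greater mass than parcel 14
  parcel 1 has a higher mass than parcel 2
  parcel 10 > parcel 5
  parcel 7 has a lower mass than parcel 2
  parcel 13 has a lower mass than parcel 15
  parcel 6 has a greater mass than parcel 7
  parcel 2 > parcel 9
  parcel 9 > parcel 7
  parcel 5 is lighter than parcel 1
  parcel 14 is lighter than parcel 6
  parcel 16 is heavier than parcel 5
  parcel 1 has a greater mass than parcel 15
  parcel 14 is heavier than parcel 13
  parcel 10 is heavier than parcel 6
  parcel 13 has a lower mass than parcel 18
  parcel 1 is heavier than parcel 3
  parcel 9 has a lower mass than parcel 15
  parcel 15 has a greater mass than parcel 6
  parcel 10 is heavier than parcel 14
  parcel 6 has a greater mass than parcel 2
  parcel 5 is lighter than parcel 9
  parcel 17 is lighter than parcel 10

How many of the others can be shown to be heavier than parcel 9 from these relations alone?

7

From parcel 9 the given relations immediately reach parcel 2, parcel 15, parcel 16.
From those, parcel 14, parcel 6, parcel 1 — 6 in total.
From those, parcel 10 — 7 in total.
No other element is forced above parcel 9 by the given relations, so the count is 7.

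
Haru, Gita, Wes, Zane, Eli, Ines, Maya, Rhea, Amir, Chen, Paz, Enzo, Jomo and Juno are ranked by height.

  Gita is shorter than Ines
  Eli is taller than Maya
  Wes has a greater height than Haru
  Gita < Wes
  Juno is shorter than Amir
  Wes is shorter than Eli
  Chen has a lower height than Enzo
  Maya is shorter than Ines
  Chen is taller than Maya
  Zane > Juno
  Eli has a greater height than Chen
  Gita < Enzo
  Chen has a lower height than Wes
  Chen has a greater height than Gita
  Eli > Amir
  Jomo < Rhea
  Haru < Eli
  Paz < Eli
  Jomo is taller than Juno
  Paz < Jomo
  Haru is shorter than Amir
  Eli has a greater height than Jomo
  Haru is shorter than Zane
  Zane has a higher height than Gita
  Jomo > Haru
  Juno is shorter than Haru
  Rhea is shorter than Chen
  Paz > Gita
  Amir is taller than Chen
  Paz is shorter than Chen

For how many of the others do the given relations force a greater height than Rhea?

The elements the relations force above Rhea are Chen, Amir, Enzo, Wes, Eli — no chain reaches any other.
That is 5.

5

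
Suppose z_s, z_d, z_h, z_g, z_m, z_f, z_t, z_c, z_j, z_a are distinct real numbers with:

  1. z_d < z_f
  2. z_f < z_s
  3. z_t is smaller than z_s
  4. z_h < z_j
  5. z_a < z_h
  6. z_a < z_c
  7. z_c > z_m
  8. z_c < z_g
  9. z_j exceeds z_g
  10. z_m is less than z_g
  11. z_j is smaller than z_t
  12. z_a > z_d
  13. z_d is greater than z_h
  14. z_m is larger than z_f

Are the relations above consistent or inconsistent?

Chaining the given relations yields z_a < z_h < z_d, so z_a < z_d. But one relation states z_d < z_a. These cannot both hold.

inconsistent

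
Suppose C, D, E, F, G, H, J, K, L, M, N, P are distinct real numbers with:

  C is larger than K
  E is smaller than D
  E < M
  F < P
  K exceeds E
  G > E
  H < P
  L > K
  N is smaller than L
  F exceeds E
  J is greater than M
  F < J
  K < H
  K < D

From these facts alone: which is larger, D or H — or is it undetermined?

undetermined

Following every chain through D: below D we get E, K.
H is not reached, and no chain runs the other way from H to D.
So the given relations leave the order of D and H undetermined.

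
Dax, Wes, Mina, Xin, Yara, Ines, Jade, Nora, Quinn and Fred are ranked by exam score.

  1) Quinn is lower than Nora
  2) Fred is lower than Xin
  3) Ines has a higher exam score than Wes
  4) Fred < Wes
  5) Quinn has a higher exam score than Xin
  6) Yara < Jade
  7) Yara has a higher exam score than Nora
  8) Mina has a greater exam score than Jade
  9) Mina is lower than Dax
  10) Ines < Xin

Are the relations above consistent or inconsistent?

consistent

The single ordering Fred < Wes < Ines < Xin < Quinn < Nora < Yara < Jade < Mina < Dax satisfies every listed relation, so no contradiction arises.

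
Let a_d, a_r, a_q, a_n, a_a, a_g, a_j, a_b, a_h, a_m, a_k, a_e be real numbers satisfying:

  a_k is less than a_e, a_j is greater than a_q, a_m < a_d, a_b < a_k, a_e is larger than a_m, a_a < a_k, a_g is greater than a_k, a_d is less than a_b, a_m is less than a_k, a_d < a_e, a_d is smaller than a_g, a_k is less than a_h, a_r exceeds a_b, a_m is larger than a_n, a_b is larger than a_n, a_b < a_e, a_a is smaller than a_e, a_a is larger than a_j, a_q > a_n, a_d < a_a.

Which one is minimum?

a_n

Chaining upward from a_n: directly above it, a_m, a_q, a_b; then a_d, a_j, a_k, a_e, a_r; then a_a, a_g, a_h.
That covers every other element, and nothing is given below a_n, so a_n is the minimum.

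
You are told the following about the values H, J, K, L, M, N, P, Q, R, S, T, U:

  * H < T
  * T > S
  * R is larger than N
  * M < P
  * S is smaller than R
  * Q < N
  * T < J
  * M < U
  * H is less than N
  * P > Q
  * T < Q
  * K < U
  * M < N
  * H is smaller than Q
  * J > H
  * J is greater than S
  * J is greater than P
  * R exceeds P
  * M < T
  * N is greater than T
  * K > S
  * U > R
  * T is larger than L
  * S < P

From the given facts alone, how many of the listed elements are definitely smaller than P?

From P the given relations immediately reach S, M, Q.
From those, H, T — 5 in total.
From those, L — 6 in total.
Nothing else is reachable below P; 6 in all.

6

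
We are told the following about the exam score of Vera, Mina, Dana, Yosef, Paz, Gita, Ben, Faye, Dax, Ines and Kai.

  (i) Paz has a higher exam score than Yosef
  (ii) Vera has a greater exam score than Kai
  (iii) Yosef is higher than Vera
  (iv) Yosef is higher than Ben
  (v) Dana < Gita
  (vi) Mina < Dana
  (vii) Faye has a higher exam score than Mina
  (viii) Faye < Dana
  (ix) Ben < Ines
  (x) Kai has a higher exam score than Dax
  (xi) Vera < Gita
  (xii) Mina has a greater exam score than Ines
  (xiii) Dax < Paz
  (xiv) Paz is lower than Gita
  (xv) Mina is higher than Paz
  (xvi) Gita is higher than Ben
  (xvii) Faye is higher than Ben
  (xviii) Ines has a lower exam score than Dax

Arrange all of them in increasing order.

Ben < Ines < Dax < Kai < Vera < Yosef < Paz < Mina < Faye < Dana < Gita

The consecutive links are each given: Ben < Ines; Ines < Dax; Dax < Kai; Kai < Vera; Vera < Yosef; Yosef < Paz; Paz < Mina; Mina < Faye; Faye < Dana; Dana < Gita.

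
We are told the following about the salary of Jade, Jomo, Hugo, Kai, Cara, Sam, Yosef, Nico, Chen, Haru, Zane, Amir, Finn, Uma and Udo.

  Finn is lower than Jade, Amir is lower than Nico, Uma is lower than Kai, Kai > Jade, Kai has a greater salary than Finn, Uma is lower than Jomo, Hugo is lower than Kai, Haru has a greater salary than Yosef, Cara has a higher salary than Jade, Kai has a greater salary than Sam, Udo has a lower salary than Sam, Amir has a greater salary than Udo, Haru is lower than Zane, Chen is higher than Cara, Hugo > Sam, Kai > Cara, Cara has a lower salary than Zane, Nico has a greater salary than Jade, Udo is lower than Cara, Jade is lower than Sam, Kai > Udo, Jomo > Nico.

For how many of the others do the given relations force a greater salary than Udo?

Directly above Udo: Sam, Cara, Amir, Kai.
One step further: Zane, Hugo, Nico, Chen (8 so far).
One step further: Jomo (9 so far).
No other element is forced above Udo by the given relations, so the count is 9.

9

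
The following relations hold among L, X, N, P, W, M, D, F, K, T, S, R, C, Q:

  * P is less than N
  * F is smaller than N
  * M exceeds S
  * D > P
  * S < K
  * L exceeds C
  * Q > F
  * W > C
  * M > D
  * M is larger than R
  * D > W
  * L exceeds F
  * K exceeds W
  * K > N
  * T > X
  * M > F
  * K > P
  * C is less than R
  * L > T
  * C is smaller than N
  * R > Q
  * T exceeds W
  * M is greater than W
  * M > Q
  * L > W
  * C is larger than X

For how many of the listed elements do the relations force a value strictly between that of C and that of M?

3

Chaining upward from C reaches: W, R, N, T, D, L, K.
Chaining downward from M reaches: F, X, Q, P, W, R, S, D.
Strictly between C and M are those in both lists: W, R, D — 3 elements.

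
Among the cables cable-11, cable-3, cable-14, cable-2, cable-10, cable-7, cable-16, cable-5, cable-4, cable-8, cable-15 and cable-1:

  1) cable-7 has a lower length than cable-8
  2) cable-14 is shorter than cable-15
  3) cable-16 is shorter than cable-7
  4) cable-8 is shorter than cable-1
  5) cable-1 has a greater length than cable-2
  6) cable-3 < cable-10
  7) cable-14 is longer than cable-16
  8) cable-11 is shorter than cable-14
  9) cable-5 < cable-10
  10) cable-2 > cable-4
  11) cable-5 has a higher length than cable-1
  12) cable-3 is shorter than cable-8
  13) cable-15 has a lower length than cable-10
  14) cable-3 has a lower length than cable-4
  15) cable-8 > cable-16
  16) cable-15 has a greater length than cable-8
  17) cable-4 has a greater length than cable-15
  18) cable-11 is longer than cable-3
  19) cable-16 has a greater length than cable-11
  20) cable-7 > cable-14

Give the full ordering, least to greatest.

cable-3 < cable-11 < cable-16 < cable-14 < cable-7 < cable-8 < cable-15 < cable-4 < cable-2 < cable-1 < cable-5 < cable-10

Each adjacent pair is fixed by a given relation: cable-3 < cable-11; cable-11 < cable-16; cable-16 < cable-14; cable-14 < cable-7; cable-7 < cable-8; cable-8 < cable-15; cable-15 < cable-4; cable-4 < cable-2; cable-2 < cable-1; cable-1 < cable-5; cable-5 < cable-10. Chaining them end to end gives the full order.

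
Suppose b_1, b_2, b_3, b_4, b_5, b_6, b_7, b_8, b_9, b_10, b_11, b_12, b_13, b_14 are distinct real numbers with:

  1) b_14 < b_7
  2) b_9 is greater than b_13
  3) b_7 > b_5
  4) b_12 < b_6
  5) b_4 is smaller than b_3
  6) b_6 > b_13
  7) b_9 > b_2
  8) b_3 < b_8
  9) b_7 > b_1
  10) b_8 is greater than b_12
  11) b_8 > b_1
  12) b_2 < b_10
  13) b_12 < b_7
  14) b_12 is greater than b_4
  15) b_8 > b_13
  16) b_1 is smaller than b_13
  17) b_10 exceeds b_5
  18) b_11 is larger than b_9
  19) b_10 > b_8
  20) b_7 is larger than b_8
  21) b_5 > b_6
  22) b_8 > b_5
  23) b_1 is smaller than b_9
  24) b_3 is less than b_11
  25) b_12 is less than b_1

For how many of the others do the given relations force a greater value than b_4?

11

From b_4 the given relations immediately reach b_12, b_3.
From those, b_1, b_6, b_8, b_7, b_11 — 7 in total.
From those, b_13, b_5, b_9, b_10 — 11 in total.
Nothing else is reachable above b_4; 11 in all.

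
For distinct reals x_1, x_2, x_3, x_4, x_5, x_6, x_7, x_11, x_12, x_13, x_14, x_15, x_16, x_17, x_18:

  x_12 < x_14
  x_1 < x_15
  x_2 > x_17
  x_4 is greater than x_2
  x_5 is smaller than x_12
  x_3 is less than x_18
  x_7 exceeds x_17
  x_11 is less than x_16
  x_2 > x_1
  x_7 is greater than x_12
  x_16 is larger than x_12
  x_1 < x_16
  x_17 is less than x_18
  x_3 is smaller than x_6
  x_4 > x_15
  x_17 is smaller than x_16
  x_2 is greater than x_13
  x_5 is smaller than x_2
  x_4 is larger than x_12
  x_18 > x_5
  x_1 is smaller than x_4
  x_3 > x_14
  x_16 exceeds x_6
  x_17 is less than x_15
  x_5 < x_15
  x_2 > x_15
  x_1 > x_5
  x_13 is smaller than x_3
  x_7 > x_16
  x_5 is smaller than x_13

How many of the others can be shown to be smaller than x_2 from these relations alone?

5

Directly below x_2: x_5, x_13, x_17, x_1, x_15.
No other element is forced below x_2 by the given relations, so the count is 5.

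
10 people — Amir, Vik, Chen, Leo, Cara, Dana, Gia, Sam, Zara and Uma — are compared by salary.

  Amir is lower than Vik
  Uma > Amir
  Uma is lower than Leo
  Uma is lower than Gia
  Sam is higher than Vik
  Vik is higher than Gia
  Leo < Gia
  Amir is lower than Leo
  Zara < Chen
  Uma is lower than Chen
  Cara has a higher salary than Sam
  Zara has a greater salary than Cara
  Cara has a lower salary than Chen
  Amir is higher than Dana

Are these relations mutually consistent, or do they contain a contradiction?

The single ordering Dana < Amir < Uma < Leo < Gia < Vik < Sam < Cara < Zara < Chen satisfies every listed relation, so no contradiction arises.

consistent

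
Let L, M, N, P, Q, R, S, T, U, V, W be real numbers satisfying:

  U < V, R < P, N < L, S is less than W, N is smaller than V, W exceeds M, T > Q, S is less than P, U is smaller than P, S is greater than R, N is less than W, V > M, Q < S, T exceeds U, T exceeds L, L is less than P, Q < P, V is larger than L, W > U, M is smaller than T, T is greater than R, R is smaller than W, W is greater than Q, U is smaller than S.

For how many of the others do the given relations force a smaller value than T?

From T the given relations immediately reach U, L, Q, M, R.
From those, N — 6 in total.
Nothing else is reachable below T; 6 in all.

6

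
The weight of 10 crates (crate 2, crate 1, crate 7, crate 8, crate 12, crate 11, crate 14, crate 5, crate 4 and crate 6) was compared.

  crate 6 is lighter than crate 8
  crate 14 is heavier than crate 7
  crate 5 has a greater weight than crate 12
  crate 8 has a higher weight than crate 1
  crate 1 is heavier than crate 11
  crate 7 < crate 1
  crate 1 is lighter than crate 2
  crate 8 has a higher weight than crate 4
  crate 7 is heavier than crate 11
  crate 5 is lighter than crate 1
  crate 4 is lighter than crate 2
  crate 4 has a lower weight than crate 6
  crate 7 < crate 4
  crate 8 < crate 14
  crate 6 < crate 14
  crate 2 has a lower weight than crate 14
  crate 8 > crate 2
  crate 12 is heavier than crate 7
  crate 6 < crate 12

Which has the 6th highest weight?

Chaining the given pairs: crate 11 < crate 7 < crate 4 < crate 6 < crate 12 < crate 5 < crate 1 < crate 2 < crate 8 < crate 14.
Counting 6 from the largest end gives crate 12.

crate 12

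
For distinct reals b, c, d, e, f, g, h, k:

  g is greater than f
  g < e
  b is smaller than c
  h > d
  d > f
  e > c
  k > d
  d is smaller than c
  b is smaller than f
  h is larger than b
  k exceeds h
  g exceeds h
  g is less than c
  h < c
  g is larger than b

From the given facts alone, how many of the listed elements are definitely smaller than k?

4

From k the given relations immediately reach d, h.
From those, b, f — 4 in total.
No other element is forced below k by the given relations, so the count is 4.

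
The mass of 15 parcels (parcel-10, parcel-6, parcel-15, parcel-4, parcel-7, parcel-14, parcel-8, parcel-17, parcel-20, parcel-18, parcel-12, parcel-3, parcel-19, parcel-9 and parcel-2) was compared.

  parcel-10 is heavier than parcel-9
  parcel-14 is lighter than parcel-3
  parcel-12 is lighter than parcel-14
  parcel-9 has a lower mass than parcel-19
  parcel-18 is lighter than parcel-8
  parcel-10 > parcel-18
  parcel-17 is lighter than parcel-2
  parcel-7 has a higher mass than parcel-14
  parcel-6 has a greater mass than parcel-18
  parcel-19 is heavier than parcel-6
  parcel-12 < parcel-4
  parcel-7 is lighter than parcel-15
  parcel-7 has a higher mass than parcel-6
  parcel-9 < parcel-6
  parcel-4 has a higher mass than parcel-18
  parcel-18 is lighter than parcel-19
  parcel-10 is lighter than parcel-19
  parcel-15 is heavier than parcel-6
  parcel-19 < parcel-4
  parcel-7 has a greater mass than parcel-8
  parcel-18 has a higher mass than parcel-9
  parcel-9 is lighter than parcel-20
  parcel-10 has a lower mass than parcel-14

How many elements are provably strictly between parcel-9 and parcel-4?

4

The relations place parcel-9 below parcel-4. An element lies strictly between them when it is forced above parcel-9 and also forced below parcel-4.
Above parcel-9: {parcel-18, parcel-10, parcel-6, parcel-14, parcel-3, parcel-8, parcel-19, parcel-7, parcel-20, parcel-15}. Below parcel-4: {parcel-12, parcel-18, parcel-10, parcel-6, parcel-19}.
Intersection: {parcel-18, parcel-10, parcel-6, parcel-19} — 4.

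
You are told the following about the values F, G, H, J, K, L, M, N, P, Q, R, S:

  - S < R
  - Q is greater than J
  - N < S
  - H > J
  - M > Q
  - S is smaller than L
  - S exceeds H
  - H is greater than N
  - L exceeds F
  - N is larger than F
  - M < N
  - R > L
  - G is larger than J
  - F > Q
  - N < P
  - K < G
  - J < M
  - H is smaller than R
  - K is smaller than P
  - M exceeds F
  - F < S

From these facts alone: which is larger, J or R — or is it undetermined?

The relevant relations are J < Q; Q < F; F < M; M < N; N < H; H < S; S < L; L < R.
Together: J < Q < F < M < N < H < S < L < R.
So R is larger.

R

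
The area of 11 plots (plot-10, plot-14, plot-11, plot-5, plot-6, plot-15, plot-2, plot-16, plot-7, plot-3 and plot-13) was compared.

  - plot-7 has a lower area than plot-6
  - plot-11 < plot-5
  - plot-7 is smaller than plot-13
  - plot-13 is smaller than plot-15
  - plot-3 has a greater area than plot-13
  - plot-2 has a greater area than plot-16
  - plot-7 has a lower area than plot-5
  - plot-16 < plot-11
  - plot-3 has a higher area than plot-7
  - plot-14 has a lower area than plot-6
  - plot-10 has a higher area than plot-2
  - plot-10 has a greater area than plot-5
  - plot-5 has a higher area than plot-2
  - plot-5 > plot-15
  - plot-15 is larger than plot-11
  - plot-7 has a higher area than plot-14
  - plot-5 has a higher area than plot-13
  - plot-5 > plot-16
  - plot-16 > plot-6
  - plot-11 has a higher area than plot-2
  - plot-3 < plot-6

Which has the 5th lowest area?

plot-6

Chaining the given pairs: plot-14 < plot-7 < plot-13 < plot-3 < plot-6 < plot-16 < plot-2 < plot-11 < plot-15 < plot-5 < plot-10.
Counting 5 from the smallest end gives plot-6.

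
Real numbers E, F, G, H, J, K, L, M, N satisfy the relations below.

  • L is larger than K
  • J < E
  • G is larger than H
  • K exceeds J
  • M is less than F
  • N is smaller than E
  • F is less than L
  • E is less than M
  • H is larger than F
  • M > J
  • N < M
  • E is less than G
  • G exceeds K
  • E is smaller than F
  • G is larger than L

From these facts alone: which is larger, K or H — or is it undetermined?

undetermined

Following every chain through H: above H we get G; below H we get J, N, E, M, F.
K is not reached, and no chain runs the other way from K to H.
So the given relations leave the order of H and K undetermined.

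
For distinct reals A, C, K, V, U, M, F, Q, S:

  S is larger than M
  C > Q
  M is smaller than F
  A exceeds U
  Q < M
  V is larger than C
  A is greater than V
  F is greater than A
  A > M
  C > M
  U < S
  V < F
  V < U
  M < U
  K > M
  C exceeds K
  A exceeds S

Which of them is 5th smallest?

V

Piecing the relations together gives one ordering: Q < M < K < C < V < U < S < A < F.
Counting 5 from the smallest end gives V.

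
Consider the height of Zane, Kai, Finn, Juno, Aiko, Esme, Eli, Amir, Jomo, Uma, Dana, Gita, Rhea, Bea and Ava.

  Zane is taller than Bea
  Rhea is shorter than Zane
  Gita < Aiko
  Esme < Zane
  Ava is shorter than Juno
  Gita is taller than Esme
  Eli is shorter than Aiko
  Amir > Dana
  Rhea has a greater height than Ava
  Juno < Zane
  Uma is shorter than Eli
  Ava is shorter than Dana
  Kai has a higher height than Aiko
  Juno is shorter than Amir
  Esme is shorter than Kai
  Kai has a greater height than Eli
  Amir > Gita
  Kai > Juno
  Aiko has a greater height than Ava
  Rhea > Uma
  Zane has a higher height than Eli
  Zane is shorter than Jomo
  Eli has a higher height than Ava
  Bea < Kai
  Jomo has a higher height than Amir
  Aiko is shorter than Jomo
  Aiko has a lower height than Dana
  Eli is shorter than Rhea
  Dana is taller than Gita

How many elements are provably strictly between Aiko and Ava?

The relations place Ava below Aiko. An element lies strictly between them when it is forced above Ava and also forced below Aiko.
Above Ava: {Eli, Dana, Juno, Rhea, Zane, Kai, Amir, Jomo}. Below Aiko: {Esme, Uma, Eli, Gita}.
Intersection: {Eli} — 1.

1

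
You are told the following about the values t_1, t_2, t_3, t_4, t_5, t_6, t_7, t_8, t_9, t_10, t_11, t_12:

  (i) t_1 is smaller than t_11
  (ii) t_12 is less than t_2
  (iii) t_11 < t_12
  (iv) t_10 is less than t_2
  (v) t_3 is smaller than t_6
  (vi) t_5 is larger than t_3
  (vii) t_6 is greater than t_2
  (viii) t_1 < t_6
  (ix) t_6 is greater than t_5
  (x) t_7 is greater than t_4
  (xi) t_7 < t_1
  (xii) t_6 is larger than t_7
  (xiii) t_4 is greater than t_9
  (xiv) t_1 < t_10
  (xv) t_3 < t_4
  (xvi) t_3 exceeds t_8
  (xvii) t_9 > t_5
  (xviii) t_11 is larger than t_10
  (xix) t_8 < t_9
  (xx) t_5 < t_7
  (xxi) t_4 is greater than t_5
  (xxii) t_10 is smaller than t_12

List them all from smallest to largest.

Nothing is placed below t_8, so it is least; from there t_8 < t_3; t_3 < t_5; t_5 < t_9; t_9 < t_4; t_4 < t_7; t_7 < t_1; t_1 < t_10; t_10 < t_11; t_11 < t_12; t_12 < t_2; t_2 < t_6, each given directly.

t_8 < t_3 < t_5 < t_9 < t_4 < t_7 < t_1 < t_10 < t_11 < t_12 < t_2 < t_6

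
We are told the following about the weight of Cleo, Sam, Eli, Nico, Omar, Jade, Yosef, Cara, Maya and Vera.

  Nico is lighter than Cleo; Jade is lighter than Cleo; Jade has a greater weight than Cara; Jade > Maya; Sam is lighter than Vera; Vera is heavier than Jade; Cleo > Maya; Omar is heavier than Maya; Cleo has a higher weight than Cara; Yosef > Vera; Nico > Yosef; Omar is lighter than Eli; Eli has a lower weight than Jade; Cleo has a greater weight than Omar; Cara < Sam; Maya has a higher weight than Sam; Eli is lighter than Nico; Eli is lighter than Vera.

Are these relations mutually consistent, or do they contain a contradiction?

consistent

The single ordering Cara < Sam < Maya < Omar < Eli < Jade < Vera < Yosef < Nico < Cleo satisfies every listed relation, so no contradiction arises.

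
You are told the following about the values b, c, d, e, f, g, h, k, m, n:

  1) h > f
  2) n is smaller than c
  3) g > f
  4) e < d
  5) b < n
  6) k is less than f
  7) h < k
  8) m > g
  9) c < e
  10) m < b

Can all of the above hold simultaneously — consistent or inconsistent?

inconsistent

We have f < h stated directly, yet also h < k < f by chaining the others — so h < f. Contradiction.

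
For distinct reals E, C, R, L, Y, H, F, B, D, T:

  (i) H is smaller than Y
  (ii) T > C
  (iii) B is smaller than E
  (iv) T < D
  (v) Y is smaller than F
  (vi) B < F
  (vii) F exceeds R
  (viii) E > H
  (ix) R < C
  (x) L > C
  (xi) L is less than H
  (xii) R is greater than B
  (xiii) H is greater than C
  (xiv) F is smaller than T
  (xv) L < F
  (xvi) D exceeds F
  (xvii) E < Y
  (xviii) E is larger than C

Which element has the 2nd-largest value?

T

Piecing the relations together gives one ordering: B < R < C < L < H < E < Y < F < T < D.
The 2nd largest is T.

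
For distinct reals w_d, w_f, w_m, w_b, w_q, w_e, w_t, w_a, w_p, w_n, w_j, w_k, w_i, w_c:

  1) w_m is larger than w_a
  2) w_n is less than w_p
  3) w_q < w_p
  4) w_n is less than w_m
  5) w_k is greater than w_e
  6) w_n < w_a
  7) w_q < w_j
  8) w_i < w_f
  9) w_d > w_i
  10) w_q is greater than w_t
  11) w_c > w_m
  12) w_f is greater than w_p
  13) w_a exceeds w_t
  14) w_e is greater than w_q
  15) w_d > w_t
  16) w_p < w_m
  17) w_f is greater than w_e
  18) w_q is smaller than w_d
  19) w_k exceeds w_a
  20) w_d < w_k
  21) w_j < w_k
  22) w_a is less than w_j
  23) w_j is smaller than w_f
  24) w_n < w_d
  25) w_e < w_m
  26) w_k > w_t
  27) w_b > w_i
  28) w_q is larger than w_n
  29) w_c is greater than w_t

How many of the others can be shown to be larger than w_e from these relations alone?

Directly above w_e: w_m, w_f, w_k.
One step further: w_c (4 so far).
Nothing else is reachable above w_e; 4 in all.

4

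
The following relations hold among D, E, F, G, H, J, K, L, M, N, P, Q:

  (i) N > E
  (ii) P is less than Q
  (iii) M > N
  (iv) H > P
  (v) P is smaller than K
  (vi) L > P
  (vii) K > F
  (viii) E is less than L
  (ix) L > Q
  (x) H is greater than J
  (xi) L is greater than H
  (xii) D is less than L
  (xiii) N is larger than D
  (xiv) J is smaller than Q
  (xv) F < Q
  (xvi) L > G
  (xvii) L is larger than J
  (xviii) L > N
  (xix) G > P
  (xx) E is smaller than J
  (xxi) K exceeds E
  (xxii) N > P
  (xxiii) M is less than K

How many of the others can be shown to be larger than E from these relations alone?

7

Directly above E: J, N, K, L.
One step further: M, H, Q (7 so far).
Nothing else is reachable above E; 7 in all.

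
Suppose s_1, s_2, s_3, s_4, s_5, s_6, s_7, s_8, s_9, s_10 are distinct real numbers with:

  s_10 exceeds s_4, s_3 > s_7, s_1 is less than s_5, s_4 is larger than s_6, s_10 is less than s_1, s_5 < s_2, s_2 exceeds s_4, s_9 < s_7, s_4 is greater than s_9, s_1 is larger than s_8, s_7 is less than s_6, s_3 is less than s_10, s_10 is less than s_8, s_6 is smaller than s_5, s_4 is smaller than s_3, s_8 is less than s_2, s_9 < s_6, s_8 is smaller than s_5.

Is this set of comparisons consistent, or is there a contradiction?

consistent

The single ordering s_9 < s_7 < s_6 < s_4 < s_3 < s_10 < s_8 < s_1 < s_5 < s_2 satisfies every listed relation, so no contradiction arises.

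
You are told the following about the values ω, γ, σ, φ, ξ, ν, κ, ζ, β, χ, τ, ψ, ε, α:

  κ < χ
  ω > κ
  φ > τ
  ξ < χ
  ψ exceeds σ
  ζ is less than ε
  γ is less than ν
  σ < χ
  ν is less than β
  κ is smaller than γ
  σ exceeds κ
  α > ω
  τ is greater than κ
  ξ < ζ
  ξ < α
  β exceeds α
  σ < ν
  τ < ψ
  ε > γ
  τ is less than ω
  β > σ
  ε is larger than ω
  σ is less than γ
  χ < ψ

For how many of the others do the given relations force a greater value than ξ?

From ξ the given relations immediately reach ζ, χ, α.
From those, ψ, ε, β — 6 in total.
Nothing else is reachable above ξ; 6 in all.

6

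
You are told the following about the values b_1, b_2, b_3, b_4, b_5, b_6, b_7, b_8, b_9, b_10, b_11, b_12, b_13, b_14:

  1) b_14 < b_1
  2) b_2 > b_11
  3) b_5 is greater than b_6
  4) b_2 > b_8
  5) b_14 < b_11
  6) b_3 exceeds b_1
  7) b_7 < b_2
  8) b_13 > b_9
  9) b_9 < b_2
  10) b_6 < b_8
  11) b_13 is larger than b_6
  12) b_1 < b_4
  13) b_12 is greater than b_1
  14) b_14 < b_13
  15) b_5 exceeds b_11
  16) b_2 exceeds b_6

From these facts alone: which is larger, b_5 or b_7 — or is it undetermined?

undetermined

Following every chain through b_7: above b_7 we get b_2.
b_5 is not reached, and no chain runs the other way from b_5 to b_7.
So the given relations leave the order of b_7 and b_5 undetermined.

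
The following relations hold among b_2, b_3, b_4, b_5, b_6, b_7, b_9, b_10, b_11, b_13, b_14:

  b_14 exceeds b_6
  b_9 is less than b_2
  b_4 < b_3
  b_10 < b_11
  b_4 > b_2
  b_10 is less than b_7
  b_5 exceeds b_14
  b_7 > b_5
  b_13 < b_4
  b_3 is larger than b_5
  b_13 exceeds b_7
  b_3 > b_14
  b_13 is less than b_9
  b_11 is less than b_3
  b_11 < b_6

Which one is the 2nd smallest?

Piecing the relations together gives one ordering: b_10 < b_11 < b_6 < b_14 < b_5 < b_7 < b_13 < b_9 < b_2 < b_4 < b_3.
Counting 2 from the smallest end gives b_11.

b_11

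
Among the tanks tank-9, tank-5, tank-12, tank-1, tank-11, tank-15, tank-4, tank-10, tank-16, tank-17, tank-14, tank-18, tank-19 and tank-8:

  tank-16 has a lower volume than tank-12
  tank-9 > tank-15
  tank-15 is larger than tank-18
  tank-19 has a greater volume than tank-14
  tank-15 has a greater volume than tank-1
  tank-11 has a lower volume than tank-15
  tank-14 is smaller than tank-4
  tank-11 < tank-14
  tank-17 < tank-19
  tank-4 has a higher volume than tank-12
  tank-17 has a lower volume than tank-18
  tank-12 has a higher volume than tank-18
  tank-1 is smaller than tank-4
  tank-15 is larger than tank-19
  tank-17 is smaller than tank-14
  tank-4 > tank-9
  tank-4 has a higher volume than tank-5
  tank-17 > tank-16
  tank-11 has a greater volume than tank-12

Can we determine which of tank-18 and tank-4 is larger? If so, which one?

tank-18 < tank-12 and tank-12 < tank-11 give tank-18 < tank-11.
With tank-11 < tank-14: tank-18 < tank-12 < tank-11 < tank-14.
Then tank-14 < tank-19 extends the chain to tank-19.
With tank-19 < tank-15: tank-18 < tank-12 < tank-11 < tank-14 < tank-19 < tank-15.
With tank-15 < tank-9: tank-18 < tank-12 < tank-11 < tank-14 < tank-19 < tank-15 < tank-9.
Then tank-9 < tank-4 extends the chain to tank-4.
So tank-4 is larger.

tank-4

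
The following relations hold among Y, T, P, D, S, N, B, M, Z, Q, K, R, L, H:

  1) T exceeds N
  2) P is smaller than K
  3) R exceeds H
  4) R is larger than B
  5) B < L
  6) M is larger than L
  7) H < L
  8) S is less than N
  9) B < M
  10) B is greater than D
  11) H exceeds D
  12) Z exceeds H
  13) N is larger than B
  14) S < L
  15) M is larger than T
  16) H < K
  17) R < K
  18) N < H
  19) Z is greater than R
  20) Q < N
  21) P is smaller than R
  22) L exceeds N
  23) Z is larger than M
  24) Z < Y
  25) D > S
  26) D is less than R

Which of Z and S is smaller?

S < D and D < B give S < B.
With B < N: S < D < B < N.
Then N < H extends the chain to H.
With H < L: S < D < B < N < H < L.
With L < M: S < D < B < N < H < L < M.
Then M < Z extends the chain to Z.
So S < Z; S is the smaller of the two.

S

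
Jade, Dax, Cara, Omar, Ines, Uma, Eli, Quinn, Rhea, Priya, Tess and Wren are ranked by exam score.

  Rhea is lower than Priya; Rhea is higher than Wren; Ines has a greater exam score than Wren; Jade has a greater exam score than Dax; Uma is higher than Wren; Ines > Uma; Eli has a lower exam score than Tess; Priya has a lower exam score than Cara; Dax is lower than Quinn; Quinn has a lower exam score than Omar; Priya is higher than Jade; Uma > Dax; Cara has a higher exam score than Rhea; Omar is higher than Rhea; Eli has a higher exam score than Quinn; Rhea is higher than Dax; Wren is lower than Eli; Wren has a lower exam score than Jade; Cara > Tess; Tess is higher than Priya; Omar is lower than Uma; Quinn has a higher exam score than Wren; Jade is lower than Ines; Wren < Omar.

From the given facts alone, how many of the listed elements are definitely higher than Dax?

10

The elements the relations force above Dax are Jade, Quinn, Rhea, Omar, Uma, Eli, Ines, Priya, Tess, Cara — no chain reaches any other.
That is 10.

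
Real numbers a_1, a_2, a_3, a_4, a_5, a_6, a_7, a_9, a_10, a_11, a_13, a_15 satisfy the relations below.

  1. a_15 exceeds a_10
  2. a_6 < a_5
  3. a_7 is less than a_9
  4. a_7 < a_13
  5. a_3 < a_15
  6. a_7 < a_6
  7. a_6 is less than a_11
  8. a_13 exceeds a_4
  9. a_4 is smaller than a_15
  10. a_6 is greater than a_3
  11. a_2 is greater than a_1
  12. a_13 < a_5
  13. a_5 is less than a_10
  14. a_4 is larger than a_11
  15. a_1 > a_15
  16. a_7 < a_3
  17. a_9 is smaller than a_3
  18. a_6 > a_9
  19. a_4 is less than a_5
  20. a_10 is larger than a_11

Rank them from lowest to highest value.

a_7 < a_9 < a_3 < a_6 < a_11 < a_4 < a_13 < a_5 < a_10 < a_15 < a_1 < a_2

Nothing is placed below a_7, so it is least; from there a_7 < a_9; a_9 < a_3; a_3 < a_6; a_6 < a_11; a_11 < a_4; a_4 < a_13; a_13 < a_5; a_5 < a_10; a_10 < a_15; a_15 < a_1; a_1 < a_2, each given directly.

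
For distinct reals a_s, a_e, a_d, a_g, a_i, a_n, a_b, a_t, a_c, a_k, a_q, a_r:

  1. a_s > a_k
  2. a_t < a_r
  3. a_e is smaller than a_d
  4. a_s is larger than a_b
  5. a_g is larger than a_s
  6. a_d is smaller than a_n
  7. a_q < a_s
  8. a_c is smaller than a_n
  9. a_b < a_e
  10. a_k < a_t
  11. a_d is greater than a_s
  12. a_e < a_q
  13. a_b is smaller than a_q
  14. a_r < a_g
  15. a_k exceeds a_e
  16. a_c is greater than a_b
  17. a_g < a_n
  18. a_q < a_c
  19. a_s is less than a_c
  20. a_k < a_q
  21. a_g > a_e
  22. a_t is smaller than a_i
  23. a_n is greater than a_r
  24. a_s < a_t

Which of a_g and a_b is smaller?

a_b < a_e and a_e < a_k give a_b < a_k.
With a_k < a_q: a_b < a_e < a_k < a_q.
With a_q < a_s: a_b < a_e < a_k < a_q < a_s.
With a_s < a_t: a_b < a_e < a_k < a_q < a_s < a_t.
With a_t < a_r: a_b < a_e < a_k < a_q < a_s < a_t < a_r.
With a_r < a_g: a_b < a_e < a_k < a_q < a_s < a_t < a_r < a_g.
So a_b < a_g; a_b is the smaller of the two.

a_b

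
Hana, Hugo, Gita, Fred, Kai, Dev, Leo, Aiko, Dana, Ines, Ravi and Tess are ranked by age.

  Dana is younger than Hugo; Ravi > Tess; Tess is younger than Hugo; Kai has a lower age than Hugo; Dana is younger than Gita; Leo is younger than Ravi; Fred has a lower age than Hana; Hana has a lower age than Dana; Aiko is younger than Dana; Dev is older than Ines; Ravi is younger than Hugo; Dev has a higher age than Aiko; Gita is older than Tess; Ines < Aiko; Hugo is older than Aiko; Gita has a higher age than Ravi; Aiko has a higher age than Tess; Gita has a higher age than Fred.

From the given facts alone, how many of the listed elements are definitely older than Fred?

4

From Fred the given relations immediately reach Hana, Gita.
From those, Dana — 3 in total.
From those, Hugo — 4 in total.
No other element is forced above Fred by the given relations, so the count is 4.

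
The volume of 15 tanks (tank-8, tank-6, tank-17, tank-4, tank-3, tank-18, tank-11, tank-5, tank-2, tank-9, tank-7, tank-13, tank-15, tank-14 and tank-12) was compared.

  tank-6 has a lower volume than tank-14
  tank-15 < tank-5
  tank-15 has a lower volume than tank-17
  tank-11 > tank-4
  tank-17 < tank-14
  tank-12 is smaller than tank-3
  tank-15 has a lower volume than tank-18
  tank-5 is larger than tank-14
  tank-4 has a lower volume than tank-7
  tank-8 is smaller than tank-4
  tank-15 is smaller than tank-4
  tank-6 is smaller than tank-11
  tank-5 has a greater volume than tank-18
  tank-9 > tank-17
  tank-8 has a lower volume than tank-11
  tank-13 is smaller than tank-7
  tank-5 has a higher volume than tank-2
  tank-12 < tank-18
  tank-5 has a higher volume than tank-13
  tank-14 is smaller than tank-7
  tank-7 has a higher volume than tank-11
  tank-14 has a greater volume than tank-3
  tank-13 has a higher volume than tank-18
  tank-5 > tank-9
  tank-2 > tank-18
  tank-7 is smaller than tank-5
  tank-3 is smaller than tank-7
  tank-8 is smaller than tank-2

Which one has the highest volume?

Chaining downward from tank-5: directly below it, tank-15, tank-18, tank-2, tank-14, tank-9, tank-13, tank-7; then tank-12, tank-6, tank-8, tank-3, tank-17, tank-4, tank-11.
That covers every other element, and nothing is given above tank-5, so tank-5 is the highest volume.

tank-5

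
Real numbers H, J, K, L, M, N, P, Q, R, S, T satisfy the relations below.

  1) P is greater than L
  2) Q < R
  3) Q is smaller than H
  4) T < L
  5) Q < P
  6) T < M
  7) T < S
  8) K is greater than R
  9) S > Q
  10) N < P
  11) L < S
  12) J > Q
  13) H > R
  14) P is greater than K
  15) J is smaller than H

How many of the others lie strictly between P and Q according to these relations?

2

The relations place Q below P. An element lies strictly between them when it is forced above Q and also forced below P.
Above Q: {S, R, K, J, H}. Below P: {T, N, L, R, K}.
Intersection: {R, K} — 2.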